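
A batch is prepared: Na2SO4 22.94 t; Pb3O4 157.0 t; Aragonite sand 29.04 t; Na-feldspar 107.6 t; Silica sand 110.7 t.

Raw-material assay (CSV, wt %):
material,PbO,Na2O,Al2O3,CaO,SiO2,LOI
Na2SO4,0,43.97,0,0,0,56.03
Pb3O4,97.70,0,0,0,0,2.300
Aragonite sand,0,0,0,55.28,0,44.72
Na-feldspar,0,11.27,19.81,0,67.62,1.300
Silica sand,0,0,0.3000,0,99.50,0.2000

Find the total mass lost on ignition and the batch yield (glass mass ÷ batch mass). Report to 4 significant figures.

The intermediate values are shown, with 4-significant-digit rounding, in the printout; each numeric step keeps full precision from start to finish. Every reported figure is rounded only once. Derived quantities (glass mass, the five compositions, the totals, the yield, ignition loss) are carried in exact precision from the weighed amounts on 396.2 t of glass, as they appear in the problem or answer text.
Loss on ignition, line by line:
  Na2SO4: 22.94 × 0.5603 = 12.85 t
  Pb3O4: 157.0 × 0.02300 = 3.611 t
  Aragonite sand: 29.04 × 0.4472 = 12.99 t
  Na-feldspar: 107.6 × 0.01300 = 1.399 t
  Silica sand: 110.7 × 0.002000 = 0.2214 t
Total LOI = 31.07 t
Glass = batch − LOI = 427.3 − 31.07 = 396.2 t

LOI loss = 31.07 t; glass = 396.2 t; yield = 92.73%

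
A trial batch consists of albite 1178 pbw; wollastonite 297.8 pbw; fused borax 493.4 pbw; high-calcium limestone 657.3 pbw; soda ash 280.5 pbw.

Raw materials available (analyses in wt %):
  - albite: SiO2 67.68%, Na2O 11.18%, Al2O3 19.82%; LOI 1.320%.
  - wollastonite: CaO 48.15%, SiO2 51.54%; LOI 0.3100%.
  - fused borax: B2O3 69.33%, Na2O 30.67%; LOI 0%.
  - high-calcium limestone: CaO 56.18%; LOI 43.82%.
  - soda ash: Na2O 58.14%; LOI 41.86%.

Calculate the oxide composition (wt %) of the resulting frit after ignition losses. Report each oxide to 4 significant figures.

Glass mass = 2485 pbw (batch 2907 − LOI 421.9).
Composition: CaO 20.63%, SiO2 38.26%, B2O3 13.77%, Na2O 17.95%, Al2O3 9.395%

Every computation keeps full float precision through every step; values along the way are shown with 4-significant-figure rounding when written out — each reported number receives exactly one rounding; derived quantities (totals, the five compositions, the yield, net glass mass, LOI) are re-derived at full precision from the weighed amounts for 2485 pbw of glass as quoted within the question or the answer.
Delivered oxide masses:
  CaO: 297.8·0.4815 + 657.3·0.5618 = 512.7 pbw
  SiO2: 1178·0.6768 + 297.8·0.5154 = 950.8 pbw
  B2O3: 493.4·0.6933 = 342.1 pbw
  Na2O: 1178·0.1118 + 493.4·0.3067 + 280.5·0.5814 = 446.1 pbw
  Al2O3: 1178·0.1982 = 233.5 pbw
LOI: 1178·0.01320 + 297.8·0.003100 + 657.3·0.4382 + 280.5·0.4186 = 421.9 pbw
Resulting glass, batch − LOI: 2907 − 421.9 = 2485 pbw (= Σ oxide masses)
each wt % is 100 × oxide ÷ glass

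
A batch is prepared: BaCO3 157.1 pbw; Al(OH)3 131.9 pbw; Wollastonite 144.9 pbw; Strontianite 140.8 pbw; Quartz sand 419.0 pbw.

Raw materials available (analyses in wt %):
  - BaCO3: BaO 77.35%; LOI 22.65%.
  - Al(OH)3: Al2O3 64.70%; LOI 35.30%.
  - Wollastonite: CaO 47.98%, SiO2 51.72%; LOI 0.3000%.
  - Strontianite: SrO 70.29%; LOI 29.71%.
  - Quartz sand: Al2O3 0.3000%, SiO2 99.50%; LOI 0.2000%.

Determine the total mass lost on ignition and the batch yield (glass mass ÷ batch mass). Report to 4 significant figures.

All arithmetic maintains full precision in all steps. Intermediates appear (rounded to 4 significant digits) in the printout. Every reported number is rounded once only; derived quantities are re-derived from the weighed amounts on 868.5 pbw of glass at full float precision (the five compositions, glass mass, yield, ignition loss, totals) precisely as stated by the problem or answer text.
Material-by-material LOI:
  BaCO3: 157.1 × 0.2265 = 35.58 pbw
  Al(OH)3: 131.9 × 0.3530 = 46.56 pbw
  Wollastonite: 144.9 × 0.003000 = 0.4347 pbw
  Strontianite: 140.8 × 0.2971 = 41.83 pbw
  Quartz sand: 419.0 × 0.002000 = 0.8380 pbw
Total LOI = 125.2 pbw
Glass = batch − LOI = 993.7 − 125.2 = 868.5 pbw

LOI loss = 125.2 pbw; glass = 868.5 pbw; yield = 87.40%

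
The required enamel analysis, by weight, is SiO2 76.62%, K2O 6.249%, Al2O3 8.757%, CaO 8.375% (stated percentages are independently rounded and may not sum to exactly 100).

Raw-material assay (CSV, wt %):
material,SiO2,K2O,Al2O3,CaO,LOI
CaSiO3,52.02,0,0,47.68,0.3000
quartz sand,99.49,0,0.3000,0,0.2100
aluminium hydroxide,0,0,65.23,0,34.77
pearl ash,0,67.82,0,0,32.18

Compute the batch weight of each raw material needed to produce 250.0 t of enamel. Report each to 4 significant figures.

The intermediate values are printed rounded off to 4 significant figures across the worked steps. All internal work holds full float precision throughout. Every reported figure takes a single rounding — derived quantities, including ignition loss, the yield, four oxide percentages, the totals, net glass mass, are rebuilt starting from the weights on 250.0 t of glass at full float precision exactly as shown in the problem or the answer.
Per-oxide target masses for 250.0 t enamel:
  SiO2: 76.62% × 250.0 = 191.6 t
  K2O: 6.249% × 250.0 = 15.62 t
  Al2O3: 8.757% × 250.0 = 21.89 t
  CaO: 8.375% × 250.0 = 20.94 t
A balance pass over the oxides, using the reported weights, under the basis named above (summed amounts equal target values inside rounding margins):
  SiO2: 43.91·0.5202 + 169.6·0.9949 = 191.6 t (target 191.6 t)
  K2O: 23.04·0.6782 = 15.63 t (target 15.62 t)
  Al2O3: 169.6·0.003000 + 32.78·0.6523 = 21.89 t (target 21.89 t)
  CaO: 43.91·0.4768 = 20.94 t (target 20.94 t)
Glass-mass closure: the batch minus its LOI: 250.0 t (the targets, summed, come to 250.0 t; basis as stated: 250.0 t — a pure rounding effect).
Batch total: Σ batch = 269.3 t; ignition loss, Σ(batch × LOI) = 19.30 t; the yield ratio, glass ÷ batch: 92.83%.

Batch per 250.0 t enamel:
  CaSiO3: 43.91 t
  quartz sand: 169.6 t
  aluminium hydroxide: 32.78 t
  pearl ash: 23.04 t
Total batch = 269.3 t; LOI loss = 19.30 t; yield = 92.83%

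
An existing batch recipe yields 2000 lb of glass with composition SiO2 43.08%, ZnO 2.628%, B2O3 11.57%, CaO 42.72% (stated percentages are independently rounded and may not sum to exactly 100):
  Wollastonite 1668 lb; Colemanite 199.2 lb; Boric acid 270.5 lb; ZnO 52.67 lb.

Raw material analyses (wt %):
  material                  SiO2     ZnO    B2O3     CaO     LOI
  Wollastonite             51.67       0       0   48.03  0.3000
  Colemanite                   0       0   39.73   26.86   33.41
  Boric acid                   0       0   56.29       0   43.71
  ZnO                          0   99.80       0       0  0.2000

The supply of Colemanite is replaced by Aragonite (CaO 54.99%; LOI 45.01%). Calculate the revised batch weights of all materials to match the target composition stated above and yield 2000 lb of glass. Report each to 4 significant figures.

Revised batch per 2000 lb glass:
  Wollastonite: 1668 lb
  Aragonite: 97.29 lb
  Boric acid: 411.1 lb
  ZnO: 52.67 lb
Total batch = 2229 lb; LOI loss = 228.6 lb

Each numeric step runs at full precision at all times — working values are printed (rounded to 4 significant digits) in the printout — each reported value is rounded once only. All derived quantities, including the totals, the four compositions, the yield, glass mass, ignition loss, are recomputed from the batch weights per 2000 lb of glass at full precision, as set out in either problem or answer.
Oxide-by-oxide targets in 2000 lb glass:
  SiO2: 43.08% × 2000 = 861.6 lb
  ZnO: 2.628% × 2000 = 52.56 lb
  B2O3: 11.57% × 2000 = 231.4 lb
  CaO: 42.72% × 2000 = 854.4 lb
Verifying the oxide balance per the reported batch figures, for the quoted basis mass (target by target, the sums agree given rounding of the digits):
  SiO2: 1668·0.5167 = 861.9 lb (target 861.6 lb)
  ZnO: 52.67·0.9980 = 52.56 lb (target 52.56 lb)
  B2O3: 411.1·0.5629 = 231.4 lb (target 231.4 lb)
  CaO: 1668·0.4803 + 97.29·0.5499 = 854.6 lb (target 854.4 lb)
Glass-mass bookkeeping: Σ batch − LOI loss = 2000 lb (per-oxide target masses sum to 2000 lb; against the stated basis, 2000 lb — any gap is answer rounding).
Whole-batch sum: Σ batch = 2229 lb; ignition loss, Σ(batch × LOI) = 228.6 lb; the yield ratio, glass ÷ batch: 89.74%.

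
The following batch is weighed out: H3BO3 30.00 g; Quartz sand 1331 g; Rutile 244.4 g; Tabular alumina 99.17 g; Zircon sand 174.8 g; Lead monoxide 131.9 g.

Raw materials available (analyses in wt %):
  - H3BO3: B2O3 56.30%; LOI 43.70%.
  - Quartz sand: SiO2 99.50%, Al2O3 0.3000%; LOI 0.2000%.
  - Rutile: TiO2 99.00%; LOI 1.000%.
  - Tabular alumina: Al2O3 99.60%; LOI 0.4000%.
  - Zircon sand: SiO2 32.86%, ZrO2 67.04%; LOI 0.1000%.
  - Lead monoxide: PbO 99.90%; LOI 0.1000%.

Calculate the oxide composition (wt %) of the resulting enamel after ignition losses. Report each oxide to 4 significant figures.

Glass mass = 1992 g (batch 2011 − LOI 18.92).
Composition: SiO2 69.35%, TiO2 12.14%, Al2O3 5.158%, B2O3 0.8477%, PbO 6.614%, ZrO2 5.882%

Every computation carries full float precision all the way through; working values appear (rounded to four significant figures) between the steps; exactly one rounding is applied to each reported number — derived quantities are rebuilt from the weighed amounts at 1992 g of glass in full precision (net glass mass, the six compositions, LOI, the yield, totals), as set out in the question or the answer.
What the batch supplies per oxide:
  SiO2: 1331·0.9950 + 174.8·0.3286 = 1382 g
  TiO2: 244.4·0.9900 = 242.0 g
  Al2O3: 1331·0.003000 + 99.17·0.9960 = 102.8 g
  B2O3: 30.00·0.5630 = 16.89 g
  PbO: 131.9·0.9990 = 131.8 g
  ZrO2: 174.8·0.6704 = 117.2 g
LOI: 30.00·0.4370 + 1331·0.002000 + 244.4·0.01000 + 99.17·0.004000 + 174.8·0.001000 + 131.9·0.001000 = 18.92 g
Net of LOI, the glass mass = 2011 − 18.92 = 1992 g (consistent with Σ oxide mass)
wt %: oxide over glass, times 100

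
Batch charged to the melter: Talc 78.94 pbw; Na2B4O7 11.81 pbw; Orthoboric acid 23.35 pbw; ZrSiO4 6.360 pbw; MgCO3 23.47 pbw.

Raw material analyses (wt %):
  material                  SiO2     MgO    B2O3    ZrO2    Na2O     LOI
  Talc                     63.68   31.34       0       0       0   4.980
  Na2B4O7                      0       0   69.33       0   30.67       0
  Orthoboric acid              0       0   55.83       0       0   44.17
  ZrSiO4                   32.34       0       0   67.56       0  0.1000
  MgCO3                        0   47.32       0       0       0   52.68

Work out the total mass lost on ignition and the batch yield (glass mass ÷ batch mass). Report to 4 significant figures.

The working math holds exact precision from first step to last — values along the way are printed, rounded to four significant digits, as written; exactly one rounding lands on each reported result — derived quantities are carried starting from the weights at 117.3 pbw of glass in exact precision (yield, the totals, glass mass, LOI, five oxide percentages) precisely as stated by question or answer.
Loss on ignition, line by line:
  Talc: 78.94 × 0.04980 = 3.931 pbw
  Na2B4O7: 11.81 × 0 = 0 pbw
  Orthoboric acid: 23.35 × 0.4417 = 10.31 pbw
  ZrSiO4: 6.360 × 0.001000 = 0.006360 pbw
  MgCO3: 23.47 × 0.5268 = 12.36 pbw
Total LOI = 26.62 pbw
Glass = batch − LOI = 143.9 − 26.62 = 117.3 pbw

LOI loss = 26.62 pbw; glass = 117.3 pbw; yield = 81.51%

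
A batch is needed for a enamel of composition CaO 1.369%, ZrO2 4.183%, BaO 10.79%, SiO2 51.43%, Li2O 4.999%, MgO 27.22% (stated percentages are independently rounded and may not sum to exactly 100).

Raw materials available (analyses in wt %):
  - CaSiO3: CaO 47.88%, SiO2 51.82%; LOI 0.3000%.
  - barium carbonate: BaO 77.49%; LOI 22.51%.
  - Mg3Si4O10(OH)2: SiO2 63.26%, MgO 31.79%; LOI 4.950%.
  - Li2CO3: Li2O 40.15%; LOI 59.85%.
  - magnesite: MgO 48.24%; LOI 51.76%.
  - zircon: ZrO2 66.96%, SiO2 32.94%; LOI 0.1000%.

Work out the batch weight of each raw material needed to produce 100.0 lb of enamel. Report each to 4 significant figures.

Batch per 100.0 lb enamel:
  CaSiO3: 2.859 lb
  barium carbonate: 13.92 lb
  Mg3Si4O10(OH)2: 75.70 lb
  Li2CO3: 12.45 lb
  magnesite: 6.537 lb
  zircon: 6.247 lb
Total batch = 117.7 lb; LOI loss = 17.73 lb; yield = 84.94%

The working math maintains exact precision in all steps — in-progress results are shown with 4-significant-figure rounding on the page; exactly one rounding is applied to every reported value — all derived quantities, including the yield, the totals, ignition loss, net glass mass, the six compositions, are carried using the weight values for 100.0 lb of glass at full float precision, as they appear in the question or the answer.
Oxide-by-oxide targets in 100.0 lb enamel:
  CaO: 1.369% × 100.0 = 1.369 lb
  ZrO2: 4.183% × 100.0 = 4.183 lb
  BaO: 10.79% × 100.0 = 10.79 lb
  SiO2: 51.43% × 100.0 = 51.43 lb
  Li2O: 4.999% × 100.0 = 4.999 lb
  MgO: 27.22% × 100.0 = 27.22 lb
Per-oxide balance check applying the batch weights above, against the basis in use (oxide sums agree with the targets exact up to rounding of places):
  CaO: 2.859·0.4788 = 1.369 lb (target 1.369 lb)
  ZrO2: 6.247·0.6696 = 4.183 lb (target 4.183 lb)
  BaO: 13.92·0.7749 = 10.79 lb (target 10.79 lb)
  SiO2: 2.859·0.5182 + 75.70·0.6326 + 6.247·0.3294 = 51.43 lb (target 51.43 lb)
  Li2O: 12.45·0.4015 = 4.999 lb (target 4.999 lb)
  MgO: 75.70·0.3179 + 6.537·0.4824 = 27.22 lb (target 27.22 lb)
Mass balance on the glass: the batch minus its LOI: 99.98 lb (targets for the oxides total 99.99 lb; the stated basis being 100.0 lb — a pure rounding effect).
Total batch = Σ batch = 117.7 lb; LOI loss = Σ batch·LOI = 17.73 lb; the yield ratio, glass ÷ batch: 84.94%.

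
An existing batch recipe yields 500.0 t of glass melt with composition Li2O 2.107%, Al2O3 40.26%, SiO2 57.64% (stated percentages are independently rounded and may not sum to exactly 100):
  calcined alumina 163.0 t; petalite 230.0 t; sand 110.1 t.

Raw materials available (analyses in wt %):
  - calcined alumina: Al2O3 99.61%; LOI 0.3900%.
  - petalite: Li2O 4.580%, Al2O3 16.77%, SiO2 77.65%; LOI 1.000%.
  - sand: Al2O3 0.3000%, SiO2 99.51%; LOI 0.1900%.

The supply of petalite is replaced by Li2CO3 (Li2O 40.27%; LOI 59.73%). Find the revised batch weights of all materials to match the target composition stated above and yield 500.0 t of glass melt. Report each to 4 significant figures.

The working math holds exact precision all the way through — rounding to four significant figures extends to each mid-chain value as printed. Each reported result sees exactly one rounding; all derived quantities, which include yield, ignition loss, totals, net glass mass, three oxide percentages, are recomputed at exact precision, exactly as printed in the problem or the answer, from the weighed amounts on 500.0 t of glass.
Per-oxide target masses for 500.0 t glass melt:
  Li2O: 2.107% × 500.0 = 10.54 t
  Al2O3: 40.26% × 500.0 = 201.3 t
  SiO2: 57.64% × 500.0 = 288.2 t
Sums-versus-targets review given the weights on record, on the stated basis (summed amounts equal target values given rounding of the digits):
  Li2O: 26.16·0.4027 = 10.53 t (target 10.54 t)
  Al2O3: 201.2·0.9961 + 289.6·0.003000 = 201.3 t (target 201.3 t)
  SiO2: 289.6·0.9951 = 288.2 t (target 288.2 t)
Glass-mass sanity pass: Σ batch − LOI loss = 500.0 t (oxide target masses add up to 500.0 t; against the stated basis, 500.0 t — rounding explains the deltas).
Batch grand total — Σ batch = 517.0 t; Σ batch·LOI gives LOI loss = 16.96 t; the yield ratio, glass ÷ batch: 96.72%.

Revised batch per 500.0 t glass melt:
  calcined alumina: 201.2 t
  Li2CO3: 26.16 t
  sand: 289.6 t
Total batch = 517.0 t; LOI loss = 16.96 t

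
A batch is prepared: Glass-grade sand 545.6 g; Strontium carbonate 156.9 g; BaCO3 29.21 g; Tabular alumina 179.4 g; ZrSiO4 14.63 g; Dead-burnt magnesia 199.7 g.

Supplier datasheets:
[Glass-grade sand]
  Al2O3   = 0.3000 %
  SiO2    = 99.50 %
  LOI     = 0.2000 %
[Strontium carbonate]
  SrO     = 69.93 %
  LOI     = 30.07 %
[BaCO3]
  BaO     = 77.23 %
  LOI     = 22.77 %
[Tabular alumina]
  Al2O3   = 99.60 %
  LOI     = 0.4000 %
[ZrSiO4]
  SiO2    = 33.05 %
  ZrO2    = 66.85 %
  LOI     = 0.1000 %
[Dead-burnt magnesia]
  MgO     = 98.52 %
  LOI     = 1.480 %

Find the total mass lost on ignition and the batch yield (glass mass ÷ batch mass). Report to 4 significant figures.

Values along the way are printed, rounded to 4 significant figures, when written out. The whole derivation carries full float precision at each step — every reported result takes just one rounding — the derived quantities, which include net glass mass, the totals, six oxide percentages, the yield, LOI, are computed at exact precision, exactly as shown in question or answer, from the weighed amounts for 1067 g of glass.
Loss on ignition, line by line:
  Glass-grade sand: 545.6 × 0.002000 = 1.091 g
  Strontium carbonate: 156.9 × 0.3007 = 47.18 g
  BaCO3: 29.21 × 0.2277 = 6.651 g
  Tabular alumina: 179.4 × 0.004000 = 0.7176 g
  ZrSiO4: 14.63 × 0.001000 = 0.01463 g
  Dead-burnt magnesia: 199.7 × 0.01480 = 2.956 g
Total LOI = 58.61 g
Glass = batch − LOI = 1125 − 58.61 = 1067 g

LOI loss = 58.61 g; glass = 1067 g; yield = 94.79%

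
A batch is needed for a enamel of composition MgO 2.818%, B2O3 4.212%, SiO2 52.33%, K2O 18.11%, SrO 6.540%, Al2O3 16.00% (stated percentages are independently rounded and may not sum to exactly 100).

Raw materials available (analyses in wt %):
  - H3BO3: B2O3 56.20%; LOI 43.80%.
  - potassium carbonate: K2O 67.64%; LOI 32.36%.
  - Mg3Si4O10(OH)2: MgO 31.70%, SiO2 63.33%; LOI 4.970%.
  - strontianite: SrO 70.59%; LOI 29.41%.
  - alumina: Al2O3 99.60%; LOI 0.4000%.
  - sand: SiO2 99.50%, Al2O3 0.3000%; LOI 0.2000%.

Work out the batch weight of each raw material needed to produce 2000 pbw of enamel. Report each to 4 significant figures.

Intermediates are shown, rounded to 4 significant figures, on the page — every computation keeps exact precision at every stage — exactly one rounding is applied to each reported result. Derived quantities, including totals, ignition loss, the six compositions, the yield, net glass mass, are rebuilt starting from the weights for 2000 pbw of glass in full precision, exactly as shown in the problem or answer text.
Target masses of each oxide per 2000 pbw enamel:
  MgO: 2.818% × 2000 = 56.36 pbw
  B2O3: 4.212% × 2000 = 84.24 pbw
  SiO2: 52.33% × 2000 = 1047 pbw
  K2O: 18.11% × 2000 = 362.2 pbw
  SrO: 6.540% × 2000 = 130.8 pbw
  Al2O3: 16.00% × 2000 = 320.0 pbw
A balance pass over the oxides, with the batch weights as given, relative to the basis at hand (delivered sums recover each target given rounding of the digits):
  MgO: 177.8·0.3170 = 56.36 pbw (target 56.36 pbw)
  B2O3: 149.9·0.5620 = 84.24 pbw (target 84.24 pbw)
  SiO2: 177.8·0.6333 + 938.7·0.9950 = 1047 pbw (target 1047 pbw)
  K2O: 535.5·0.6764 = 362.2 pbw (target 362.2 pbw)
  SrO: 185.3·0.7059 = 130.8 pbw (target 130.8 pbw)
  Al2O3: 318.5·0.9960 + 938.7·0.003000 = 320.0 pbw (target 320.0 pbw)
Glass mass check: whole batch net of LOI = 2000 pbw (per-oxide target masses sum to 2000 pbw; basis as stated: 2000 pbw — any gap is answer rounding).
Whole-batch sum: Σ batch = 2306 pbw; Σ batch·LOI gives LOI loss = 305.4 pbw; the yield ratio, glass ÷ batch: 86.75%.

Batch per 2000 pbw enamel:
  H3BO3: 149.9 pbw
  potassium carbonate: 535.5 pbw
  Mg3Si4O10(OH)2: 177.8 pbw
  strontianite: 185.3 pbw
  alumina: 318.5 pbw
  sand: 938.7 pbw
Total batch = 2306 pbw; LOI loss = 305.4 pbw; yield = 86.75%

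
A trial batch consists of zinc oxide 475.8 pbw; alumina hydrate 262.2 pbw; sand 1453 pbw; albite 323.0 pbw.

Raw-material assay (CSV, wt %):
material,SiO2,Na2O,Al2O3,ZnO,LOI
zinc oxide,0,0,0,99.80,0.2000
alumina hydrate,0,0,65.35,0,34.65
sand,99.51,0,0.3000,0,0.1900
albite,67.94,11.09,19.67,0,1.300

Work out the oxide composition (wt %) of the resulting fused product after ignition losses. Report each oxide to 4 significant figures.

Glass mass = 2415 pbw (batch 2514 − LOI 98.76).
Composition: SiO2 68.95%, Na2O 1.483%, Al2O3 9.905%, ZnO 19.66%

All arithmetic maintains full precision in every operation — the intermediate values are printed, with 4-significant-digit rounding, in the printout. Each reported number is rounded exactly once — all derived quantities, including the four compositions, net glass mass, the yield, LOI, the totals, are computed from the weighed amounts for 2415 pbw of glass at exact precision, as set out in problem or answer.
Oxide masses out of the charge:
  SiO2: 1453·0.9951 + 323.0·0.6794 = 1665 pbw
  Na2O: 323.0·0.1109 = 35.82 pbw
  Al2O3: 262.2·0.6535 + 1453·0.003000 + 323.0·0.1967 = 239.2 pbw
  ZnO: 475.8·0.9980 = 474.8 pbw
LOI: 475.8·0.002000 + 262.2·0.3465 + 1453·0.001900 + 323.0·0.01300 = 98.76 pbw
Resulting glass, batch − LOI: 2514 − 98.76 = 2415 pbw (matching Σ of the oxides)
wt % = oxide mass / glass mass × 100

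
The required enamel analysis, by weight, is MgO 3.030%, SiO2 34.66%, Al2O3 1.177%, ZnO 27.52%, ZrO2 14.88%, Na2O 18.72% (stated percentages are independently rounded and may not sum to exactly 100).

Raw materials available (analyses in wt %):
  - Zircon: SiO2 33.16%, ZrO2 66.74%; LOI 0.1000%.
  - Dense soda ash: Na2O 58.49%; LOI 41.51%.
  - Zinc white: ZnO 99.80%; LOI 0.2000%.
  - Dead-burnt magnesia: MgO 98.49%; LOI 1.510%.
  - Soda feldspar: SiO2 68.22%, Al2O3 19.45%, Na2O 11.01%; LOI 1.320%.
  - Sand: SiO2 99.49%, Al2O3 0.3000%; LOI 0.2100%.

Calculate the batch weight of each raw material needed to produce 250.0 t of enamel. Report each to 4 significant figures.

The whole derivation holds full float precision throughout — working values are displayed, rounded to four significant figures, in the working. Each reported result takes just one rounding; the derived quantities, including the totals, LOI, net glass mass, the yield, the six compositions, are carried starting from the weights on 250.0 t of glass at full float precision as set out in problem or answer.
Per-oxide target masses for 250.0 t enamel:
  MgO: 3.030% × 250.0 = 7.575 t
  SiO2: 34.66% × 250.0 = 86.65 t
  Al2O3: 1.177% × 250.0 = 2.942 t
  ZnO: 27.52% × 250.0 = 68.80 t
  ZrO2: 14.88% × 250.0 = 37.20 t
  Na2O: 18.72% × 250.0 = 46.80 t
Mass-balance tally per oxide using the reported weights, under the basis named above (sum by sum, the targets are met up to rounding of the answer):
  MgO: 7.691·0.9849 = 7.575 t (target 7.575 t)
  SiO2: 55.74·0.3316 + 14.22·0.6822 + 58.76·0.9949 = 86.64 t (target 86.65 t)
  Al2O3: 14.22·0.1945 + 58.76·0.003000 = 2.942 t (target 2.942 t)
  ZnO: 68.94·0.9980 = 68.80 t (target 68.80 t)
  ZrO2: 55.74·0.6674 = 37.20 t (target 37.20 t)
  Na2O: 77.34·0.5849 + 14.22·0.1101 = 46.80 t (target 46.80 t)
Mass balance on the glass: the batch minus its LOI: 250.0 t (targets for the oxides total 250.0 t; basis as stated: 250.0 t — a pure rounding effect).
Batch total: Σ batch = 282.7 t; LOI loss = Σ batch·LOI = 32.72 t; as yield: glass ÷ batch → 88.42%.

Batch per 250.0 t enamel:
  Zircon: 55.74 t
  Dense soda ash: 77.34 t
  Zinc white: 68.94 t
  Dead-burnt magnesia: 7.691 t
  Soda feldspar: 14.22 t
  Sand: 58.76 t
Total batch = 282.7 t; LOI loss = 32.72 t; yield = 88.42%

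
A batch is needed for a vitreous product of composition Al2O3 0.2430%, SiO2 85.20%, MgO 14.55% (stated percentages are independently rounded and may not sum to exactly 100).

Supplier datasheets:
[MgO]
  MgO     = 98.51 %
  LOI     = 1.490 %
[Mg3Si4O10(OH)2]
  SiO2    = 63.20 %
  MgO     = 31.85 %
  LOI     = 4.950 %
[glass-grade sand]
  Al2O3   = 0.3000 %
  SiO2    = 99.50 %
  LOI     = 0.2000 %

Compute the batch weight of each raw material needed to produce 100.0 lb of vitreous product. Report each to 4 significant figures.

In-progress results appear (rounded to 4 significant digits) in the working; all internal work holds full precision at each step; each reported figure takes just one rounding — the derived quantities are computed from the batch weights on 100.0 lb of glass at full precision (yield, LOI, the totals, glass mass, three oxide percentages), as given in problem or answer.
The oxide mass targets at 100.0 lb vitreous product:
  Al2O3: 0.2430% × 100.0 = 0.2430 lb
  SiO2: 85.20% × 100.0 = 85.20 lb
  MgO: 14.55% × 100.0 = 14.55 lb
Oxide-by-oxide audit using the reported weights, for the quoted basis mass (target by target, the sums agree once rounding is allowed for):
  Al2O3: 81.00·0.003000 = 0.2430 lb (target 0.2430 lb)
  SiO2: 7.286·0.6320 + 81.00·0.9950 = 85.20 lb (target 85.20 lb)
  MgO: 12.41·0.9851 + 7.286·0.3185 = 14.55 lb (target 14.55 lb)
Glass-mass closure: net batch after ignition = 99.99 lb (targets for the oxides total 99.99 lb; basis as stated: 100.0 lb — deltas are rounding alone).
Batch total: Σ batch = 100.7 lb; loss to ignition Σ batch·LOI = 0.7076 lb; as yield: glass ÷ batch → 99.30%.

Batch per 100.0 lb vitreous product:
  MgO: 12.41 lb
  Mg3Si4O10(OH)2: 7.286 lb
  glass-grade sand: 81.00 lb
Total batch = 100.7 lb; LOI loss = 0.7076 lb; yield = 99.30%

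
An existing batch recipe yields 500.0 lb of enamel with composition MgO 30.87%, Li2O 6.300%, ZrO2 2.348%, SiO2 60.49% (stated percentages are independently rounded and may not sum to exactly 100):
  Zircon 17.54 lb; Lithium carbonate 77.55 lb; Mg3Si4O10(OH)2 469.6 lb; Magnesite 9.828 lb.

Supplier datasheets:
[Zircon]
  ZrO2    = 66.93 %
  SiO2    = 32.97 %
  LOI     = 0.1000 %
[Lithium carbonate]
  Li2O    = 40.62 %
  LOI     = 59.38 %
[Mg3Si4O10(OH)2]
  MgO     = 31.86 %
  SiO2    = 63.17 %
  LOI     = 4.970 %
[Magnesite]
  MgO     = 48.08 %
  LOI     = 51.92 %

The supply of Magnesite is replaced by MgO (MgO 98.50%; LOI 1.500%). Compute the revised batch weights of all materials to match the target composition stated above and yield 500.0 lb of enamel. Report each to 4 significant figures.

The working math maintains full float precision through the solve. Working values are printed, with 4-significant-digit rounding, between the steps — every reported number takes exactly one rounding; the derived quantities (the totals, ignition loss, glass mass, four oxide percentages, yield) are carried at full float precision from the weighed amounts on 500.0 lb of glass exactly as shown in the problem or the answer.
Oxide mass targets, per 500.0 lb enamel:
  MgO: 30.87% × 500.0 = 154.4 lb
  Li2O: 6.300% × 500.0 = 31.50 lb
  ZrO2: 2.348% × 500.0 = 11.74 lb
  SiO2: 60.49% × 500.0 = 302.4 lb
Checking each oxide sum given the weights on record, on the stated basis (delivered sums recover each target once rounding is allowed for):
  MgO: 469.6·0.3186 + 4.797·0.9850 = 154.3 lb (target 154.4 lb)
  Li2O: 77.55·0.4062 = 31.50 lb (target 31.50 lb)
  ZrO2: 17.54·0.6693 = 11.74 lb (target 11.74 lb)
  SiO2: 17.54·0.3297 + 469.6·0.6317 = 302.4 lb (target 302.4 lb)
Glass-mass bookkeeping: Σ batch − LOI loss = 500.0 lb (the targets, summed, come to 500.0 lb; stated basis 500.0 lb — gaps are rounding artifacts).
Summing the batch: Σ batch = 569.5 lb; the LOI term Σ batch·LOI equals 69.48 lb; yield = glass ÷ total batch = 87.80%.

Revised batch per 500.0 lb enamel:
  Zircon: 17.54 lb
  Lithium carbonate: 77.55 lb
  Mg3Si4O10(OH)2: 469.6 lb
  MgO: 4.797 lb
Total batch = 569.5 lb; LOI loss = 69.48 lb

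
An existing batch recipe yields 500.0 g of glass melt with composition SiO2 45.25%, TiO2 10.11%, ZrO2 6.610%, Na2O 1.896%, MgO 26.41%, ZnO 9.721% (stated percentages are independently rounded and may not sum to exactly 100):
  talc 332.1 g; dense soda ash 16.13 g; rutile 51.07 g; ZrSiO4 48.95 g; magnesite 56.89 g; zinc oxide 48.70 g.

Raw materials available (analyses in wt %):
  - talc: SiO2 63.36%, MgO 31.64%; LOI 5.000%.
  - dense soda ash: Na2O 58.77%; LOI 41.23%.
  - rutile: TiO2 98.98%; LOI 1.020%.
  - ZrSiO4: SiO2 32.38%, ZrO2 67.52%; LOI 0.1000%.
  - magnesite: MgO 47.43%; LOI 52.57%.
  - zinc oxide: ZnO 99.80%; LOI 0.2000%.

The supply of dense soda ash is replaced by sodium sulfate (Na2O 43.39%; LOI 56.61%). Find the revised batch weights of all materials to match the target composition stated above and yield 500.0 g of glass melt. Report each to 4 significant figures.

Revised batch per 500.0 g glass melt:
  talc: 332.1 g
  sodium sulfate: 21.85 g
  rutile: 51.07 g
  ZrSiO4: 48.95 g
  magnesite: 56.89 g
  zinc oxide: 48.70 g
Total batch = 559.6 g; LOI loss = 59.55 g

Working values are displayed, rounded to 4 significant digits, on the page. All internal work holds exact precision all the way through. Exactly one rounding goes into each reported figure; the derived quantities are carried from the batch weights at 500.0 g of glass in full precision (the yield, ignition loss, net glass mass, the totals, the six compositions), as they appear in either problem or answer.
Oxide-by-oxide targets in 500.0 g glass melt:
  SiO2: 45.25% × 500.0 = 226.2 g
  TiO2: 10.11% × 500.0 = 50.55 g
  ZrO2: 6.610% × 500.0 = 33.05 g
  Na2O: 1.896% × 500.0 = 9.480 g
  MgO: 26.41% × 500.0 = 132.0 g
  ZnO: 9.721% × 500.0 = 48.60 g
Sums-versus-targets review on the weights just shown, at the basis given (every target is met by its sum within answer rounding):
  SiO2: 332.1·0.6336 + 48.95·0.3238 = 226.3 g (target 226.2 g)
  TiO2: 51.07·0.9898 = 50.55 g (target 50.55 g)
  ZrO2: 48.95·0.6752 = 33.05 g (target 33.05 g)
  Na2O: 21.85·0.4339 = 9.481 g (target 9.480 g)
  MgO: 332.1·0.3164 + 56.89·0.4743 = 132.1 g (target 132.0 g)
  ZnO: 48.70·0.9980 = 48.60 g (target 48.60 g)
Auditing the glass mass value: total charge less LOI = 500.0 g (per-oxide target masses sum to 500.0 g; versus the stated basis of 500.0 g — a pure rounding effect).
Whole-batch sum: Σ batch = 559.6 g; LOI loss = Σ batch·LOI = 59.55 g; yield: glass divided by total = 89.36%.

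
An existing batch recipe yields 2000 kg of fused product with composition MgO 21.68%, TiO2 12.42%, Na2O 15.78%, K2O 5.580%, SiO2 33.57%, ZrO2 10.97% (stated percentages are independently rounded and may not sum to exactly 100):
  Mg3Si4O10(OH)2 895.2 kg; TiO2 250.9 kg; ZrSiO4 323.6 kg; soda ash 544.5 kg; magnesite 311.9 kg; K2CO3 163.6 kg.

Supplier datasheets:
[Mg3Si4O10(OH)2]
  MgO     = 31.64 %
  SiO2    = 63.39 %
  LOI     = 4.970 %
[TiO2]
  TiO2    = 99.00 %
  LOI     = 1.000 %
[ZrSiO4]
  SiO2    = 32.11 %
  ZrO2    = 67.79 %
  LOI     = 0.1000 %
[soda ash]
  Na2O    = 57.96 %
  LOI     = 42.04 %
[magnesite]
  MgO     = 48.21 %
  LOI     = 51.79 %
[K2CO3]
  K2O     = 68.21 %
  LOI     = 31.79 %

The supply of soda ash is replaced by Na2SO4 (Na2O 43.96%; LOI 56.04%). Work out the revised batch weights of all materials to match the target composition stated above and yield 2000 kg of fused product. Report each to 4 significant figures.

Revised batch per 2000 kg fused product:
  Mg3Si4O10(OH)2: 895.2 kg
  TiO2: 250.9 kg
  ZrSiO4: 323.6 kg
  Na2SO4: 717.9 kg
  magnesite: 311.9 kg
  K2CO3: 163.6 kg
Total batch = 2663 kg; LOI loss = 663.2 kg

Rounding to four significant digits extends to each in-between result as shown — every computation holds exact precision from first step to last; exactly one rounding is applied to each reported value; all derived quantities are carried in exact precision (net glass mass, LOI, the six compositions, yield, totals) from the weighed amounts at 2000 kg of glass as given in the problem or answer text.
Oxide mass targets, per 2000 kg fused product:
  MgO: 21.68% × 2000 = 433.6 kg
  TiO2: 12.42% × 2000 = 248.4 kg
  Na2O: 15.78% × 2000 = 315.6 kg
  K2O: 5.580% × 2000 = 111.6 kg
  SiO2: 33.57% × 2000 = 671.4 kg
  ZrO2: 10.97% × 2000 = 219.4 kg
Oxide-by-oxide audit working from each reported weight, relative to the basis at hand (summed amounts equal target values inside rounding margins):
  MgO: 895.2·0.3164 + 311.9·0.4821 = 433.6 kg (target 433.6 kg)
  TiO2: 250.9·0.9900 = 248.4 kg (target 248.4 kg)
  Na2O: 717.9·0.4396 = 315.6 kg (target 315.6 kg)
  K2O: 163.6·0.6821 = 111.6 kg (target 111.6 kg)
  SiO2: 895.2·0.6339 + 323.6·0.3211 = 671.4 kg (target 671.4 kg)
  ZrO2: 323.6·0.6779 = 219.4 kg (target 219.4 kg)
The glass-mass cross-check: Σ batch − LOI loss = 2000 kg (summing oxide targets gives 2000 kg; the stated basis being 2000 kg — gaps are rounding artifacts).
Whole-batch sum: Σ batch = 2663 kg; Σ batch·LOI gives LOI loss = 663.2 kg; yield: glass divided by total = 75.10%.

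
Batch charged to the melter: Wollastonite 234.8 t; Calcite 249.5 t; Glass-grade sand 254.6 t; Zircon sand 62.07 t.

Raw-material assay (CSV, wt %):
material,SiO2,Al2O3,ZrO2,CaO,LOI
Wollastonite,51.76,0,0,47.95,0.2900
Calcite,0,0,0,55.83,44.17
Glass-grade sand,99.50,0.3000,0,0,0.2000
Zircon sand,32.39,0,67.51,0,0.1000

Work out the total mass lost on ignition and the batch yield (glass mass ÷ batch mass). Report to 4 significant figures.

Every computation holds full precision in every operation. Intermediates are printed rounded to 4 significant digits across the worked steps. Each reported value is rounded once only; the derived quantities, including ignition loss, yield, totals, net glass mass, the four compositions, are computed from the weighed amounts on 689.5 t of glass at full float precision, as quoted within the problem or answer text.
Loss on ignition, line by line:
  Wollastonite: 234.8 × 0.002900 = 0.6809 t
  Calcite: 249.5 × 0.4417 = 110.2 t
  Glass-grade sand: 254.6 × 0.002000 = 0.5092 t
  Zircon sand: 62.07 × 0.001000 = 0.06207 t
Total LOI = 111.5 t
Glass = batch − LOI = 801.0 − 111.5 = 689.5 t

LOI loss = 111.5 t; glass = 689.5 t; yield = 86.08%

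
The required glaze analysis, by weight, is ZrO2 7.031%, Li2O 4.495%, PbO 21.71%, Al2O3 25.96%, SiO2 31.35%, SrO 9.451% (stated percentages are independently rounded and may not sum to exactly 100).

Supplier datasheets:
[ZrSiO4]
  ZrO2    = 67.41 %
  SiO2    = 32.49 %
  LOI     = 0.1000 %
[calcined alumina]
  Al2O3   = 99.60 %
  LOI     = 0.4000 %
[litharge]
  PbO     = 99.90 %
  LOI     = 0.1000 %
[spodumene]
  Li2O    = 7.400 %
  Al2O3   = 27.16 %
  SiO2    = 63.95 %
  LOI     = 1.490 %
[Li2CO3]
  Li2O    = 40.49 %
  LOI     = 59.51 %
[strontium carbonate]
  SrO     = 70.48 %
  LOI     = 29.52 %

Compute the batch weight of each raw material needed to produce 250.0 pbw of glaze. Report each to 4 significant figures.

Rounding to 4 significant digits extends to each intermediate as displayed — all internal work holds exact precision through every step; a single rounding produces each reported result. All derived quantities are recomputed in full float precision (ignition loss, yield, the six compositions, the totals, net glass mass) using the weight values per 250.0 pbw of glass as given in question or answer.
Target oxide masses per 250.0 pbw glaze:
  ZrO2: 7.031% × 250.0 = 17.58 pbw
  Li2O: 4.495% × 250.0 = 11.24 pbw
  PbO: 21.71% × 250.0 = 54.28 pbw
  Al2O3: 25.96% × 250.0 = 64.90 pbw
  SiO2: 31.35% × 250.0 = 78.38 pbw
  SrO: 9.451% × 250.0 = 23.63 pbw
Oxide-by-oxide audit given the weights on record, under the basis named above (sum by sum, the targets are met within answer rounding):
  ZrO2: 26.08·0.6741 = 17.58 pbw (target 17.58 pbw)
  Li2O: 109.3·0.07400 + 7.776·0.4049 = 11.24 pbw (target 11.24 pbw)
  PbO: 54.33·0.9990 = 54.28 pbw (target 54.28 pbw)
  Al2O3: 35.35·0.9960 + 109.3·0.2716 = 64.89 pbw (target 64.90 pbw)
  SiO2: 26.08·0.3249 + 109.3·0.6395 = 78.37 pbw (target 78.38 pbw)
  SrO: 33.52·0.7048 = 23.62 pbw (target 23.63 pbw)
Glass-mass sanity pass: batch total minus LOI = 250.0 pbw (summing oxide targets gives 250.0 pbw; versus the stated basis of 250.0 pbw — a pure rounding effect).
Batch total: Σ batch = 266.4 pbw; loss to ignition Σ batch·LOI = 16.37 pbw; the yield ratio, glass ÷ batch: 93.85%.

Batch per 250.0 pbw glaze:
  ZrSiO4: 26.08 pbw
  calcined alumina: 35.35 pbw
  litharge: 54.33 pbw
  spodumene: 109.3 pbw
  Li2CO3: 7.776 pbw
  strontium carbonate: 33.52 pbw
Total batch = 266.4 pbw; LOI loss = 16.37 pbw; yield = 93.85%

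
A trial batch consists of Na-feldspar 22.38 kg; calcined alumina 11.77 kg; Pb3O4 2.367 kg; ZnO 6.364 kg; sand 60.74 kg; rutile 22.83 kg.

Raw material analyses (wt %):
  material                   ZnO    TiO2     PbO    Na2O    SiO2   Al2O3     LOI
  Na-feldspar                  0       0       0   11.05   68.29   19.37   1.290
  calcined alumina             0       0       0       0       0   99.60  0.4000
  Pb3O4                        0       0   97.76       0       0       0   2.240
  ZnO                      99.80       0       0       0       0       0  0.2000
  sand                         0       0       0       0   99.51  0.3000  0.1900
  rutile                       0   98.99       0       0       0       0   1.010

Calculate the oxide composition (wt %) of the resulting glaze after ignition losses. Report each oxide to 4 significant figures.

Glass mass = 125.7 kg (batch 126.5 − LOI 0.7475).
Composition: ZnO 5.053%, TiO2 17.98%, PbO 1.841%, Na2O 1.967%, SiO2 60.24%, Al2O3 12.92%

Full precision is carried at every stage — in-progress results appear rounded to 4 significant figures at each printed step. Exactly one rounding goes into each reported value; all derived quantities (six oxide percentages, LOI, glass mass, yield, the totals) are computed at full float precision from the batch weights at 125.7 kg of glass, as set out in either problem or answer.
Oxide masses out of the charge:
  ZnO: 6.364·0.9980 = 6.351 kg
  TiO2: 22.83·0.9899 = 22.60 kg
  PbO: 2.367·0.9776 = 2.314 kg
  Na2O: 22.38·0.1105 = 2.473 kg
  SiO2: 22.38·0.6829 + 60.74·0.9951 = 75.73 kg
  Al2O3: 22.38·0.1937 + 11.77·0.9960 + 60.74·0.003000 = 16.24 kg
LOI: 22.38·0.01290 + 11.77·0.004000 + 2.367·0.02240 + 6.364·0.002000 + 60.74·0.001900 + 22.83·0.01010 = 0.7475 kg
batch − LOI leaves glass = 126.5 − 0.7475 = 125.7 kg (matching Σ of the oxides)
oxide / glass × 100 gives the wt %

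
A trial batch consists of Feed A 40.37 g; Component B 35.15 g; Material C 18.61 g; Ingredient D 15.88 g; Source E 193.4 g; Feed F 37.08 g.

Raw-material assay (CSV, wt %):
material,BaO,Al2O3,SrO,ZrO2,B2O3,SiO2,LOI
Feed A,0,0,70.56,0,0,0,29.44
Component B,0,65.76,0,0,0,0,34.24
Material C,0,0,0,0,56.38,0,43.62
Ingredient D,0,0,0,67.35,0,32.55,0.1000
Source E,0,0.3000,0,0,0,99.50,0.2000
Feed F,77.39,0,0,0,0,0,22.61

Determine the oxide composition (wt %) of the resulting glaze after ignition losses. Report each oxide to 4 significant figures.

Working values are shown (rounded to four significant figures) on the page — full precision is carried at every stage. A single rounding yields every reported result — all derived quantities are recomputed from the batch weights for 299.7 g of glass at full float precision (yield, LOI, totals, the six compositions, glass mass), as set out in the question or the answer.
Delivered oxide masses:
  BaO: 37.08·0.7739 = 28.70 g
  Al2O3: 35.15·0.6576 + 193.4·0.003000 = 23.69 g
  SrO: 40.37·0.7056 = 28.49 g
  ZrO2: 15.88·0.6735 = 10.70 g
  B2O3: 18.61·0.5638 = 10.49 g
  SiO2: 15.88·0.3255 + 193.4·0.9950 = 197.6 g
LOI: 40.37·0.2944 + 35.15·0.3424 + 18.61·0.4362 + 15.88·0.001000 + 193.4·0.002000 + 37.08·0.2261 = 40.82 g
Glass mass = batch − LOI = 340.5 − 40.82 = 299.7 g (consistent with Σ oxide mass)
oxide / glass × 100 gives the wt %

Glass mass = 299.7 g (batch 340.5 − LOI 40.82).
Composition: BaO 9.576%, Al2O3 7.907%, SrO 9.506%, ZrO2 3.569%, B2O3 3.501%, SiO2 65.94%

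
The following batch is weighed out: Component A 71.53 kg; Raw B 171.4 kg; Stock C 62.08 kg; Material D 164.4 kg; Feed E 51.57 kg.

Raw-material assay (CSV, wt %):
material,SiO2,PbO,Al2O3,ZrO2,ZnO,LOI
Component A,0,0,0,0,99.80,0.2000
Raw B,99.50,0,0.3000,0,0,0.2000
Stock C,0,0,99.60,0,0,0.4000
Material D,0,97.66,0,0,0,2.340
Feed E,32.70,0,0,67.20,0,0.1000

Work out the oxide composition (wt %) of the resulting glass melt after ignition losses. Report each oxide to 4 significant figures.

Glass mass = 516.3 kg (batch 521.0 − LOI 4.633).
Composition: SiO2 36.29%, PbO 31.09%, Al2O3 12.07%, ZrO2 6.712%, ZnO 13.83%

The working math maintains exact precision through the solve; in-progress results appear rounded to four significant figures when written out; each reported number is rounded only once. Derived quantities, which include yield, net glass mass, ignition loss, five oxide percentages, totals, are rebuilt at full precision, as quoted within the problem or answer text, using the weight values at 516.3 kg of glass.
Oxide masses out of the charge:
  SiO2: 171.4·0.9950 + 51.57·0.3270 = 187.4 kg
  PbO: 164.4·0.9766 = 160.6 kg
  Al2O3: 171.4·0.003000 + 62.08·0.9960 = 62.35 kg
  ZrO2: 51.57·0.6720 = 34.66 kg
  ZnO: 71.53·0.9980 = 71.39 kg
LOI: 71.53·0.002000 + 171.4·0.002000 + 62.08·0.004000 + 164.4·0.02340 + 51.57·0.001000 = 4.633 kg
Glass mass = batch − LOI = 521.0 − 4.633 = 516.3 kg (equal to the oxide-mass sum)
percent by weight: oxide/glass ×100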